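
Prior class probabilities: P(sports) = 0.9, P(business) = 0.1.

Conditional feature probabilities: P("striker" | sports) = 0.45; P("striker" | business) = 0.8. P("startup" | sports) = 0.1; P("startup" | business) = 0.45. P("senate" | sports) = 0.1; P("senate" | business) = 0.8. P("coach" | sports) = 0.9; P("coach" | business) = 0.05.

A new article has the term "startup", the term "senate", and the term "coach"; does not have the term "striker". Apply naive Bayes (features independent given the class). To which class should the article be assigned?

sports: 0.9 × (1−0.45) × 0.1 × 0.1 × 0.9 = 0.004455
business: 0.1 × (1−0.8) × 0.45 × 0.8 × 0.05 = 0.00036
Highest score → sports.

sports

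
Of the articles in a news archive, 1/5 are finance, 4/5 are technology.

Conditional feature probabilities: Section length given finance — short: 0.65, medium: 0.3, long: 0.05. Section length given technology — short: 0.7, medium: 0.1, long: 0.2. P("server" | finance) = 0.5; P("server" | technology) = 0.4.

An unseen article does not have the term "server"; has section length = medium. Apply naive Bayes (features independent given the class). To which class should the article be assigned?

technology

finance: 0.2 × 0.3 × (1−0.5) = 0.03
technology: 0.8 × 0.1 × (1−0.4) = 0.048
Highest score → technology.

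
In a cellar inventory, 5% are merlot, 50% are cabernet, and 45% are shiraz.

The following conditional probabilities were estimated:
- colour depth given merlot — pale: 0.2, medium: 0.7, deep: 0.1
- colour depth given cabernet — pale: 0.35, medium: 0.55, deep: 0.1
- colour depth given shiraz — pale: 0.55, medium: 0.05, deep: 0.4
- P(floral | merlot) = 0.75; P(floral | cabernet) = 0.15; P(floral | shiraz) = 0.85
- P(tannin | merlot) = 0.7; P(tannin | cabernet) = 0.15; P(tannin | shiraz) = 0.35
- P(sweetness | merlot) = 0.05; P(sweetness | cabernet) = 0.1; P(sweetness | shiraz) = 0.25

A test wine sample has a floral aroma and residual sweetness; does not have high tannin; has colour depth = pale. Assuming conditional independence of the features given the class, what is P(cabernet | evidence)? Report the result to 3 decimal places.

merlot: 0.05 × 0.2 × 0.75 × (1−0.7) × 0.05 = 0.0001125
cabernet: 0.5 × 0.35 × 0.15 × (1−0.15) × 0.1 = 0.00223125
shiraz: 0.45 × 0.55 × 0.85 × (1−0.35) × 0.25 = 0.0341859375
P(cabernet | x) = 0.00223125 / 0.0365296875 ≈ 0.061

0.061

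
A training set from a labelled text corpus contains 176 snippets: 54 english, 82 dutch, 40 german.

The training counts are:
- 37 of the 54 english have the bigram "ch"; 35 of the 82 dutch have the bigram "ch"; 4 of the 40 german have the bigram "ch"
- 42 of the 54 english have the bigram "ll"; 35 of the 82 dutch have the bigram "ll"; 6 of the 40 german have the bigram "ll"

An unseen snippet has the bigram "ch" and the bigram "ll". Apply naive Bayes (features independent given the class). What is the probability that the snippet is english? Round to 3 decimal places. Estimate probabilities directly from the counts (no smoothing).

english: (54/176) × (37/54) × (42/54) ≈ 0.16351
dutch: (82/176) × (35/82) × (35/82) ≈ 0.0848808
german: (40/176) × (4/40) × (6/40) ≈ 0.00340909
P(english | x) = 0.16351 / 0.25179989 ≈ 0.649

0.649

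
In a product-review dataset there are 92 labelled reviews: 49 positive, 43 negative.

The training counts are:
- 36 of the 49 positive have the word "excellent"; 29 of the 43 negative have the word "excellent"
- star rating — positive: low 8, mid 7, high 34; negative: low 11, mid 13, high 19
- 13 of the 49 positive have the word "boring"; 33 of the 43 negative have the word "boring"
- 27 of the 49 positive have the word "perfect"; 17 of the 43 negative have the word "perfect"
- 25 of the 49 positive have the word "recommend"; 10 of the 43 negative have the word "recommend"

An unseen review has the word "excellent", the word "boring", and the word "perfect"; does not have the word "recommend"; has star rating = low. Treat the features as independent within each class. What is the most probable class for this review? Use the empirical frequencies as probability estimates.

negative

positive: (49/92) × (36/49) × (8/49) × (13/49) × (27/49) × (24/49) ≈ 0.00457445
negative: (43/92) × (29/43) × (11/43) × (33/43) × (17/43) × (33/43) ≈ 0.0187761
Highest score → negative.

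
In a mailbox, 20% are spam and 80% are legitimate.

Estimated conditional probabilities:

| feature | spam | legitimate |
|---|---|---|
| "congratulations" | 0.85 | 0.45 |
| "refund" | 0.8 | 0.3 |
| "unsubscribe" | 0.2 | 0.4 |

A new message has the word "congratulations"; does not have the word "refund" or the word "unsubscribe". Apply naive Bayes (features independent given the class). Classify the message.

spam: 0.2 × 0.85 × (1−0.8) × (1−0.2) = 0.0272
legitimate: 0.8 × 0.45 × (1−0.3) × (1−0.4) = 0.1512
Highest score → legitimate.

legitimate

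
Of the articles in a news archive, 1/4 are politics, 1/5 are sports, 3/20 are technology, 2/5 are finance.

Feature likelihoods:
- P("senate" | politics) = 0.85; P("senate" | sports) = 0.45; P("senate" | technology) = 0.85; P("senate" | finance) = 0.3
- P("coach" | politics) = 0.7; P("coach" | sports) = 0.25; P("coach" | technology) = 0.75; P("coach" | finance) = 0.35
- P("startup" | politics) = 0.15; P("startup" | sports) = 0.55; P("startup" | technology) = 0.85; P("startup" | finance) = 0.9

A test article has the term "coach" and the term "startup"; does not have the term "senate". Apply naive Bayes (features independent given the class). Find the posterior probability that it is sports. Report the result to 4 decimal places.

0.1244

politics: 0.25 × (1−0.85) × 0.7 × 0.15 = 0.0039375
sports: 0.2 × (1−0.45) × 0.25 × 0.55 = 0.015125
technology: 0.15 × (1−0.85) × 0.75 × 0.85 = 0.01434375
finance: 0.4 × (1−0.3) × 0.35 × 0.9 = 0.0882
P(sports | x) = 0.015125 / 0.12160625 ≈ 0.1244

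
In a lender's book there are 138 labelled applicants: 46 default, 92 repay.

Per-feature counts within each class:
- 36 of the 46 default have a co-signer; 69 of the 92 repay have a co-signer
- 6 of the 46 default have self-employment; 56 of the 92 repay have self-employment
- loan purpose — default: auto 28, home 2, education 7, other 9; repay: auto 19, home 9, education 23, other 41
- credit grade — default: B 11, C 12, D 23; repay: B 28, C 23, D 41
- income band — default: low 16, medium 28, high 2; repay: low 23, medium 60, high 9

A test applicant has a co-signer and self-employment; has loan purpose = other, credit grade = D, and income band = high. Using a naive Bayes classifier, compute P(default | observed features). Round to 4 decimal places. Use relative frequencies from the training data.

0.0239

default: (46/138) × (36/46) × (6/46) × (9/46) × (23/46) × (2/46) ≈ 0.000144725
repay: (92/138) × (69/92) × (56/92) × (41/92) × (41/92) × (9/92) ≈ 0.00591312
P(default | x) = 0.000144725 / 0.006057845 ≈ 0.0239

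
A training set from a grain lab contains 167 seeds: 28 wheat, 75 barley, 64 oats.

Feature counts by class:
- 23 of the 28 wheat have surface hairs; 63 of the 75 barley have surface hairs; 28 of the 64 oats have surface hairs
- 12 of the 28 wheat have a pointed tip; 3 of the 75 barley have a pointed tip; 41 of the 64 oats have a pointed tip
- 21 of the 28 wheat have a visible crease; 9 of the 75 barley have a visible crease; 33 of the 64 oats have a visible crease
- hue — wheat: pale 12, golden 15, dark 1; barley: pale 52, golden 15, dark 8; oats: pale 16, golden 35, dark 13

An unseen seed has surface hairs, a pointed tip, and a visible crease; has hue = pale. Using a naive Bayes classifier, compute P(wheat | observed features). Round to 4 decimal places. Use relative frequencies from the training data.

0.5568

wheat: (28/167) × (23/28) × (12/28) × (21/28) × (12/28) ≈ 0.0189723
barley: (75/167) × (63/75) × (3/75) × (9/75) × (52/75) ≈ 0.00125547
oats: (64/167) × (28/64) × (41/64) × (33/64) × (16/64) ≈ 0.0138458
P(wheat | x) = 0.0189723 / 0.03407357 ≈ 0.5568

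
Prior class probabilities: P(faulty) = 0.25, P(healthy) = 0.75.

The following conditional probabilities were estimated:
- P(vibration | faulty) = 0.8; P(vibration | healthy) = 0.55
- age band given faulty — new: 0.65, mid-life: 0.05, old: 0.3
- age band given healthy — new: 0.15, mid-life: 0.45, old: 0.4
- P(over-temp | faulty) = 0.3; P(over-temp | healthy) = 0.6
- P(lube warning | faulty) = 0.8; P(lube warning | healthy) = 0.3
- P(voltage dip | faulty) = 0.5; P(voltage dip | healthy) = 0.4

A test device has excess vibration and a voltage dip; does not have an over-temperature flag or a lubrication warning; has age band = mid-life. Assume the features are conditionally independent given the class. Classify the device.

healthy

faulty: 0.25 × 0.8 × 0.05 × (1−0.3) × (1−0.8) × 0.5 = 0.0007
healthy: 0.75 × 0.55 × 0.45 × (1−0.6) × (1−0.3) × 0.4 = 0.02079
Highest score → healthy.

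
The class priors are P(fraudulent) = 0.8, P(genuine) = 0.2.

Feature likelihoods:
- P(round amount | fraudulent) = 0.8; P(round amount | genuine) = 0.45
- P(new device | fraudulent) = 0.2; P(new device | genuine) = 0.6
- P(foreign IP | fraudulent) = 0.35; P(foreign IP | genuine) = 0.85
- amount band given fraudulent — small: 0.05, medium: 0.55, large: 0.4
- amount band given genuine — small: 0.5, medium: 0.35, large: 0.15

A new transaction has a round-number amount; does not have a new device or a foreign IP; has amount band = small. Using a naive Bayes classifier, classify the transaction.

fraudulent: 0.8 × 0.8 × (1−0.2) × (1−0.35) × 0.05 = 0.01664
genuine: 0.2 × 0.45 × (1−0.6) × (1−0.85) × 0.5 = 0.0027
Highest score → fraudulent.

fraudulent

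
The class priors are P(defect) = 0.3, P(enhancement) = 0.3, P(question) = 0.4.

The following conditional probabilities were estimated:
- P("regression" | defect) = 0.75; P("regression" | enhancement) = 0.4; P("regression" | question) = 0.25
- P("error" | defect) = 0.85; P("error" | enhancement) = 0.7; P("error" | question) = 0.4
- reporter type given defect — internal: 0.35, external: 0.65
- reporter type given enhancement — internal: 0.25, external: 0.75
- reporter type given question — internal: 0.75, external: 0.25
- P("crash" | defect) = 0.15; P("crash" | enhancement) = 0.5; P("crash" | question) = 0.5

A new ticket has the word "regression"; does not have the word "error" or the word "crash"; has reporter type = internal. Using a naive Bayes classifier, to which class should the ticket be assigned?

defect: 0.3 × 0.75 × (1−0.85) × 0.35 × (1−0.15) = 0.010040625
enhancement: 0.3 × 0.4 × (1−0.7) × 0.25 × (1−0.5) = 0.0045
question: 0.4 × 0.25 × (1−0.4) × 0.75 × (1−0.5) = 0.0225
Highest score → question.

question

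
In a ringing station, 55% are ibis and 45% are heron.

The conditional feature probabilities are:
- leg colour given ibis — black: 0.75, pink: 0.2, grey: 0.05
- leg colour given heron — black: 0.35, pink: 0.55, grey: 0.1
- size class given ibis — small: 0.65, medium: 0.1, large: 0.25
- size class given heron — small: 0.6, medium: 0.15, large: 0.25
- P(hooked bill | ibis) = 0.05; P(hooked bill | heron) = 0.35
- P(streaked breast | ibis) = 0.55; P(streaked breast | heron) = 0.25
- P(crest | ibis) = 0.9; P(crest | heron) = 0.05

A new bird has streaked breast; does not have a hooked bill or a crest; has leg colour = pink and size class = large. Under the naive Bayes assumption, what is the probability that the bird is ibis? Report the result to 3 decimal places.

0.131

ibis: 0.55 × 0.2 × 0.25 × (1−0.05) × 0.55 × (1−0.9) = 0.001436875
heron: 0.45 × 0.55 × 0.25 × (1−0.35) × 0.25 × (1−0.05) = 0.009551953125
P(ibis | x) = 0.001436875 / 0.010988828125 ≈ 0.131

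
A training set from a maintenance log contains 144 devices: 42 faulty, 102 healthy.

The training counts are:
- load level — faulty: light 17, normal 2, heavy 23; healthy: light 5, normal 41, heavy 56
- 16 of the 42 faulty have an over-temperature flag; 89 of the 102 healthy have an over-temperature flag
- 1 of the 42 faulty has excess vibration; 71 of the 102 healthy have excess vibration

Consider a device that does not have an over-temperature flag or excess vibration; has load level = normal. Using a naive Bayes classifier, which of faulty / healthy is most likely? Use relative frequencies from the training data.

faulty: (42/144) × (2/42) × (26/42) × (41/42) ≈ 0.00839317
healthy: (102/144) × (41/102) × (13/102) × (31/102) ≈ 0.0110287
Highest score → healthy.

healthy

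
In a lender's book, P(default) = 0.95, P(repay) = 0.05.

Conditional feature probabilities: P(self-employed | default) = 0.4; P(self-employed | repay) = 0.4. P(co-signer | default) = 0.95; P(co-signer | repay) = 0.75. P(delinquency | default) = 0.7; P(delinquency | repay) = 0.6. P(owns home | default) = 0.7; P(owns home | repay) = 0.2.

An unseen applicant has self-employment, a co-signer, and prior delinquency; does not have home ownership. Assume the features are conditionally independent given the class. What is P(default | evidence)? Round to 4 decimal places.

default: 0.95 × 0.4 × 0.95 × 0.7 × (1−0.7) = 0.07581
repay: 0.05 × 0.4 × 0.75 × 0.6 × (1−0.2) = 0.0072
P(default | x) = 0.07581 / 0.08301 ≈ 0.9133

0.9133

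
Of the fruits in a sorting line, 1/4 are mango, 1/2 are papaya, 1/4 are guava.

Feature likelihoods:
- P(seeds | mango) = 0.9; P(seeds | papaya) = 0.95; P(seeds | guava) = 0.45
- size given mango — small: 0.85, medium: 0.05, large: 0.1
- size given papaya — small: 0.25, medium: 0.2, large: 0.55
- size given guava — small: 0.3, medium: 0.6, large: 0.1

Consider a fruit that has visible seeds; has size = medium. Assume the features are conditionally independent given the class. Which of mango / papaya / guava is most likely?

papaya

mango: 0.25 × 0.9 × 0.05 = 0.01125
papaya: 0.5 × 0.95 × 0.2 = 0.095
guava: 0.25 × 0.45 × 0.6 = 0.0675
Highest score → papaya.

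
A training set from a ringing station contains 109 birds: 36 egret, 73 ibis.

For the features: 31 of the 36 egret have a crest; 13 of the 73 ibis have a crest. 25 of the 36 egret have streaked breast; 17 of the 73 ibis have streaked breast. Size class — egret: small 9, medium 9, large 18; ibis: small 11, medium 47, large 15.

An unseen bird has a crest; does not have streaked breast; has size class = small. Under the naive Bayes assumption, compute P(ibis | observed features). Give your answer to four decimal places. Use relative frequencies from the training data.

egret: (36/109) × (31/36) × (11/36) × (9/36) ≈ 0.0217253
ibis: (73/109) × (13/73) × (56/73) × (11/73) ≈ 0.0137864
P(ibis | x) = 0.0137864 / 0.0355117 ≈ 0.3882

0.3882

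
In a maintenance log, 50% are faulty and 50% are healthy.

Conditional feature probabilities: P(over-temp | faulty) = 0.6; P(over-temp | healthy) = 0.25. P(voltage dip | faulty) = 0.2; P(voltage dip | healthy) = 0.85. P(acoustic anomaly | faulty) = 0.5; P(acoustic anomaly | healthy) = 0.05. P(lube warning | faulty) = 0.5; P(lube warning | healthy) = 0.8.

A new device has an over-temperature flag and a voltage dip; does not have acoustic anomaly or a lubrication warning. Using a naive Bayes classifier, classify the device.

faulty: 0.5 × 0.6 × 0.2 × (1−0.5) × (1−0.5) = 0.015
healthy: 0.5 × 0.25 × 0.85 × (1−0.05) × (1−0.8) = 0.0201875
Highest score → healthy.

healthy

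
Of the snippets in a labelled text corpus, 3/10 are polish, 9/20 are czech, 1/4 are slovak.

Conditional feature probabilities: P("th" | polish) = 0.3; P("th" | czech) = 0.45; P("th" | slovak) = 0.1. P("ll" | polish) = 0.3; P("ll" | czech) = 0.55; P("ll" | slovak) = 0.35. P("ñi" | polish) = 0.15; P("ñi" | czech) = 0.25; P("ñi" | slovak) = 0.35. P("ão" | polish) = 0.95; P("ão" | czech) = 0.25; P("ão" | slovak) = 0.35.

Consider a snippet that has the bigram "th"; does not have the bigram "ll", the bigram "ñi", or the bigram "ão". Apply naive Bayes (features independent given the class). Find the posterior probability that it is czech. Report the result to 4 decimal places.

polish: 0.3 × 0.3 × (1−0.3) × (1−0.15) × (1−0.95) = 0.0026775
czech: 0.45 × 0.45 × (1−0.55) × (1−0.25) × (1−0.25) = 0.0512578125
slovak: 0.25 × 0.1 × (1−0.35) × (1−0.35) × (1−0.35) = 0.006865625
P(czech | x) = 0.0512578125 / 0.0608009375 ≈ 0.8430

0.8430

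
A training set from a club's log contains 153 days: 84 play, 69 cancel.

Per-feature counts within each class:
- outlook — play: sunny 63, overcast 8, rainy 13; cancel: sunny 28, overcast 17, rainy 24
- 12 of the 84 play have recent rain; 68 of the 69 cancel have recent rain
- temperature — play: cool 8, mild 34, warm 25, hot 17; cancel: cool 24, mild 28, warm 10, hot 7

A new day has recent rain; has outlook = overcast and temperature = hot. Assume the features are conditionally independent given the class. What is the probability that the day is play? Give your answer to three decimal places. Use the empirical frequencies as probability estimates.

play: (84/153) × (8/84) × (12/84) × (17/84) ≈ 0.00151172
cancel: (69/153) × (17/69) × (68/69) × (7/69) ≈ 0.0111088
P(play | x) = 0.00151172 / 0.01262052 ≈ 0.120

0.120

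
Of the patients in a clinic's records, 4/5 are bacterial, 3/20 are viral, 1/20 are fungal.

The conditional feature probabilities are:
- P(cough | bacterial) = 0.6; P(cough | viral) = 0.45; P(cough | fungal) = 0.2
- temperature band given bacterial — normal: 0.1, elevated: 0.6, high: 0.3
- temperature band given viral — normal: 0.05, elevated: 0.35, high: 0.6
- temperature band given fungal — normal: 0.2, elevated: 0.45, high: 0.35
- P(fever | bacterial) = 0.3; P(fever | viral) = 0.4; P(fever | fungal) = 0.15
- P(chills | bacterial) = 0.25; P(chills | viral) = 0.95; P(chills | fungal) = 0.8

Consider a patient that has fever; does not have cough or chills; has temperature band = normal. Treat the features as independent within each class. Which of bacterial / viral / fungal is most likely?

bacterial: 0.8 × (1−0.6) × 0.1 × 0.3 × (1−0.25) = 0.0072
viral: 0.15 × (1−0.45) × 0.05 × 0.4 × (1−0.95) = 0.0000825
fungal: 0.05 × (1−0.2) × 0.2 × 0.15 × (1−0.8) = 0.00024
Highest score → bacterial.

bacterial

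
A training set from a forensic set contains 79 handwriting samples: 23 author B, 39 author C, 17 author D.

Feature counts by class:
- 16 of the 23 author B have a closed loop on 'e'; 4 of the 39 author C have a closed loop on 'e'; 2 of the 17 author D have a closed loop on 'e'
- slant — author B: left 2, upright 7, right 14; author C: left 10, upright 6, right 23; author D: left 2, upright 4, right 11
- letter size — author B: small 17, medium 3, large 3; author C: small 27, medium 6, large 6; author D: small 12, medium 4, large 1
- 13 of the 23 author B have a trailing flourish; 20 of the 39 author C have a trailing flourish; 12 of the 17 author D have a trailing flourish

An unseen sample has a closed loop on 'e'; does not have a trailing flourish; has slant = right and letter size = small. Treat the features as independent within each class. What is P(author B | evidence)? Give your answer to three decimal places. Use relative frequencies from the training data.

author B: (23/79) × (16/23) × (14/23) × (17/23) × (10/23) ≈ 0.0396174
author C: (39/79) × (4/39) × (23/39) × (27/39) × (19/39) ≈ 0.0100713
author D: (17/79) × (2/17) × (11/17) × (12/17) × (5/17) ≈ 0.00340095
P(author B | x) = 0.0396174 / 0.05308965 ≈ 0.746

0.746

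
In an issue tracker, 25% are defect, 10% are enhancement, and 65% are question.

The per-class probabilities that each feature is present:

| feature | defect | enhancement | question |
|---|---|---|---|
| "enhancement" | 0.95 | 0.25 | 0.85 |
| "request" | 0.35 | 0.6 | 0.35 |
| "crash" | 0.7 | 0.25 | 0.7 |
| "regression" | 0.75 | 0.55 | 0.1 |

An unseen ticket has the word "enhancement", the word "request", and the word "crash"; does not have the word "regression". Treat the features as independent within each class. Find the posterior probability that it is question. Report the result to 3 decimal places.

0.882

defect: 0.25 × 0.95 × 0.35 × 0.7 × (1−0.75) = 0.014546875
enhancement: 0.1 × 0.25 × 0.6 × 0.25 × (1−0.55) = 0.0016875
question: 0.65 × 0.85 × 0.35 × 0.7 × (1−0.1) = 0.12182625
P(question | x) = 0.12182625 / 0.138060625 ≈ 0.882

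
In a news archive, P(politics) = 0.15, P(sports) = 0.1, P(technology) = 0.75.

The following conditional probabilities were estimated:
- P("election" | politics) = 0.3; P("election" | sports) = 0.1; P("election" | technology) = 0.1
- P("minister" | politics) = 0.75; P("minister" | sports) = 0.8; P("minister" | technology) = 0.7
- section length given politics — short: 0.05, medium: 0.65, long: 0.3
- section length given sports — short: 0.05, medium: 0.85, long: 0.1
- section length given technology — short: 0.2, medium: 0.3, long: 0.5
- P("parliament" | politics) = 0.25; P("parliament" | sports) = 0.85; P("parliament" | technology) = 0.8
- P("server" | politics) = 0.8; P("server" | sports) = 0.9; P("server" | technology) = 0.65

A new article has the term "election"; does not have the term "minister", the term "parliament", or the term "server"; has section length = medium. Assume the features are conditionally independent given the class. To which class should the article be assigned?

politics

politics: 0.15 × 0.3 × (1−0.75) × 0.65 × (1−0.25) × (1−0.8) = 0.001096875
sports: 0.1 × 0.1 × (1−0.8) × 0.85 × (1−0.85) × (1−0.9) = 0.0000255
technology: 0.75 × 0.1 × (1−0.7) × 0.3 × (1−0.8) × (1−0.65) = 0.0004725
Highest score → politics.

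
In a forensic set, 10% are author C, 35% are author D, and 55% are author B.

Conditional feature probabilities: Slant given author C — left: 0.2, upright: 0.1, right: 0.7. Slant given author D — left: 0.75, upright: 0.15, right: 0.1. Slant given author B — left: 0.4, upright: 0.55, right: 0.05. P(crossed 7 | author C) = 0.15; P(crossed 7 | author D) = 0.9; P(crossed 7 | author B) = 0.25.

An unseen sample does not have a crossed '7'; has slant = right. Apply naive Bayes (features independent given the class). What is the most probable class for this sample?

author C: 0.1 × 0.7 × (1−0.15) = 0.0595
author D: 0.35 × 0.1 × (1−0.9) = 0.0035
author B: 0.55 × 0.05 × (1−0.25) = 0.020625
Highest score → author C.

author C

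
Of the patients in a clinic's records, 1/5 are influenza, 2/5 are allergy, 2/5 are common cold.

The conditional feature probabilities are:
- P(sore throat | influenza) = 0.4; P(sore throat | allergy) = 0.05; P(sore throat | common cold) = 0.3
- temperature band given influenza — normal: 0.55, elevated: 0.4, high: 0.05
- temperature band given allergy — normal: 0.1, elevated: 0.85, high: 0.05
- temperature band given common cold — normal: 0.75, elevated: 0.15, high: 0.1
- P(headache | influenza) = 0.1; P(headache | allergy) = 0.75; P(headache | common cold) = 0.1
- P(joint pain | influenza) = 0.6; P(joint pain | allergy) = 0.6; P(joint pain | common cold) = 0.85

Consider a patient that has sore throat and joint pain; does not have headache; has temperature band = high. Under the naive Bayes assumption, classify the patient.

common cold

influenza: 0.2 × 0.4 × 0.05 × (1−0.1) × 0.6 = 0.00216
allergy: 0.4 × 0.05 × 0.05 × (1−0.75) × 0.6 = 0.00015
common cold: 0.4 × 0.3 × 0.1 × (1−0.1) × 0.85 = 0.00918
Highest score → common cold.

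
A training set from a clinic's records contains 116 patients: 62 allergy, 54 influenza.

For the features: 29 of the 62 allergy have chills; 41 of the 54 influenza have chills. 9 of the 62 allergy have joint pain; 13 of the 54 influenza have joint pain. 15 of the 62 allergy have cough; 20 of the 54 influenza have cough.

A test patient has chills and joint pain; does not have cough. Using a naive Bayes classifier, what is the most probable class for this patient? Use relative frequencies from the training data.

influenza

allergy: (62/116) × (29/62) × (9/62) × (47/62) ≈ 0.0275104
influenza: (54/116) × (41/54) × (13/54) × (34/54) ≈ 0.0535748
Highest score → influenza.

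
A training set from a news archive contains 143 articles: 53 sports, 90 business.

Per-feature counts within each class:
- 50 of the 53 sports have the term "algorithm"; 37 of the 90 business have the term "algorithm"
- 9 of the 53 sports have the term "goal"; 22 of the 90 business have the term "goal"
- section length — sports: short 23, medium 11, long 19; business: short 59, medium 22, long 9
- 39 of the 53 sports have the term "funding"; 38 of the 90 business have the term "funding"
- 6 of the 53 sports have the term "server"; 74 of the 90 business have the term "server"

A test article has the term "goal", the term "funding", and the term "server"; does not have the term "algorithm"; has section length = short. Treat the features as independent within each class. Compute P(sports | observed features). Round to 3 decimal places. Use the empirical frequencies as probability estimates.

0.006

sports: (53/143) × (3/53) × (9/53) × (23/53) × (39/53) × (6/53) ≈ 0.000128786
business: (90/143) × (53/90) × (22/90) × (59/90) × (38/90) × (74/90) ≈ 0.0206186
P(sports | x) = 0.000128786 / 0.020747386 ≈ 0.006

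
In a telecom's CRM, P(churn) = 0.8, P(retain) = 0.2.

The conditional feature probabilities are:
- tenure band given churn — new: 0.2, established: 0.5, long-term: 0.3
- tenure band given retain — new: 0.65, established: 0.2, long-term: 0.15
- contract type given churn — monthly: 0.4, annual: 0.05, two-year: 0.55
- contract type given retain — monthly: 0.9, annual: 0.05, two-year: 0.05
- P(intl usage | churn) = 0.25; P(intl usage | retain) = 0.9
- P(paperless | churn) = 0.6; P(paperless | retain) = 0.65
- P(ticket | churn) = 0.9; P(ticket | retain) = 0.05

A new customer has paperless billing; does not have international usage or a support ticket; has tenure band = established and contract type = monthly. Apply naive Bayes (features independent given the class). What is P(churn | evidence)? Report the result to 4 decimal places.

0.7641

churn: 0.8 × 0.5 × 0.4 × (1−0.25) × 0.6 × (1−0.9) = 0.0072
retain: 0.2 × 0.2 × 0.9 × (1−0.9) × 0.65 × (1−0.05) = 0.002223
P(churn | x) = 0.0072 / 0.009423 ≈ 0.7641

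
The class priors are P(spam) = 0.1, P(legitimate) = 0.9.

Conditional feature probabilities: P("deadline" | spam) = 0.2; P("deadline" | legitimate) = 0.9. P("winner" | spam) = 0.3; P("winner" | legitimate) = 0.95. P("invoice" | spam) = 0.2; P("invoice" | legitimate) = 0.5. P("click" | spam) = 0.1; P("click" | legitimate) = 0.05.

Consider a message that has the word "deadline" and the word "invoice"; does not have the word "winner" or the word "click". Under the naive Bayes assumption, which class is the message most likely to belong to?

legitimate

spam: 0.1 × 0.2 × (1−0.3) × 0.2 × (1−0.1) = 0.00252
legitimate: 0.9 × 0.9 × (1−0.95) × 0.5 × (1−0.05) = 0.0192375
Highest score → legitimate.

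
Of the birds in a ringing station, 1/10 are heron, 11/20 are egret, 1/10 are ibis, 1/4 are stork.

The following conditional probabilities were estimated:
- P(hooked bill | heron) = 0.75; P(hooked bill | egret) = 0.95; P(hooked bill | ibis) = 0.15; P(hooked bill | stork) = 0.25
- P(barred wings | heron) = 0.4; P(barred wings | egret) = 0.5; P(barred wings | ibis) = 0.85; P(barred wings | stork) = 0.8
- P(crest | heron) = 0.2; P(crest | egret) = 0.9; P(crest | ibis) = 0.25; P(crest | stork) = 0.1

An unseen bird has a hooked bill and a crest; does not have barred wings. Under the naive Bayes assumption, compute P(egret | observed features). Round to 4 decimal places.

0.9560

heron: 0.1 × 0.75 × (1−0.4) × 0.2 = 0.009
egret: 0.55 × 0.95 × (1−0.5) × 0.9 = 0.235125
ibis: 0.1 × 0.15 × (1−0.85) × 0.25 = 0.0005625
stork: 0.25 × 0.25 × (1−0.8) × 0.1 = 0.00125
P(egret | x) = 0.235125 / 0.2459375 ≈ 0.9560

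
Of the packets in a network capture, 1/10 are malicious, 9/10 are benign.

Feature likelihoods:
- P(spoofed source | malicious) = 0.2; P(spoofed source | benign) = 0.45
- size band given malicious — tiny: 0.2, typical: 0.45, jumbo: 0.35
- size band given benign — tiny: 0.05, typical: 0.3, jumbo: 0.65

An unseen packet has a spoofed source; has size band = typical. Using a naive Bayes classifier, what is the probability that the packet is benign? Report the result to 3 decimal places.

malicious: 0.1 × 0.2 × 0.45 = 0.009
benign: 0.9 × 0.45 × 0.3 = 0.1215
P(benign | x) = 0.1215 / 0.1305 ≈ 0.931

0.931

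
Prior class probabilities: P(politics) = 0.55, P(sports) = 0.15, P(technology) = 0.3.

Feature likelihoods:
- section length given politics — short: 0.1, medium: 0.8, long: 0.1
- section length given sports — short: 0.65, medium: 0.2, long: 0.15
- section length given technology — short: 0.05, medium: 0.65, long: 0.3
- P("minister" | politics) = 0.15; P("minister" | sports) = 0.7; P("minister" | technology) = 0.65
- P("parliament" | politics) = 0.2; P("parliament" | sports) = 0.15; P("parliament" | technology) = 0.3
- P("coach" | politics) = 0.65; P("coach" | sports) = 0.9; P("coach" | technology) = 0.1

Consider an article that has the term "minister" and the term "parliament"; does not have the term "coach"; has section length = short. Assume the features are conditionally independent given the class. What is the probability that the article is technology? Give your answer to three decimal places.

politics: 0.55 × 0.1 × 0.15 × 0.2 × (1−0.65) = 0.0005775
sports: 0.15 × 0.65 × 0.7 × 0.15 × (1−0.9) = 0.00102375
technology: 0.3 × 0.05 × 0.65 × 0.3 × (1−0.1) = 0.0026325
P(technology | x) = 0.0026325 / 0.00423375 ≈ 0.622

0.622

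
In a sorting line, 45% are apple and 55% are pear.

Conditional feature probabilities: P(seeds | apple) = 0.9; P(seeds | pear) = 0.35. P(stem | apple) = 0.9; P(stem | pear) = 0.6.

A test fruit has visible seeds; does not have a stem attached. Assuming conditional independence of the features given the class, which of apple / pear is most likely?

pear

apple: 0.45 × 0.9 × (1−0.9) = 0.0405
pear: 0.55 × 0.35 × (1−0.6) = 0.077
Highest score → pear.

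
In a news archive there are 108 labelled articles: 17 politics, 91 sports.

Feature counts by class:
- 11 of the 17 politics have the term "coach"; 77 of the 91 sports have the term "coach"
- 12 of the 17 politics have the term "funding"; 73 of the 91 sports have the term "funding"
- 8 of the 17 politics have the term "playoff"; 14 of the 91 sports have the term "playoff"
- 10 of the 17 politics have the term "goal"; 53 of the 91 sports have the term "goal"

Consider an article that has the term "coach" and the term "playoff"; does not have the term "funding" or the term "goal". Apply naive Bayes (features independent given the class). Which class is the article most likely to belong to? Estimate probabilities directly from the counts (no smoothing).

politics: (17/108) × (11/17) × (5/17) × (8/17) × (7/17) ≈ 0.00580471
sports: (91/108) × (77/91) × (18/91) × (14/91) × (38/91) ≈ 0.00905997
Highest score → sports.

sports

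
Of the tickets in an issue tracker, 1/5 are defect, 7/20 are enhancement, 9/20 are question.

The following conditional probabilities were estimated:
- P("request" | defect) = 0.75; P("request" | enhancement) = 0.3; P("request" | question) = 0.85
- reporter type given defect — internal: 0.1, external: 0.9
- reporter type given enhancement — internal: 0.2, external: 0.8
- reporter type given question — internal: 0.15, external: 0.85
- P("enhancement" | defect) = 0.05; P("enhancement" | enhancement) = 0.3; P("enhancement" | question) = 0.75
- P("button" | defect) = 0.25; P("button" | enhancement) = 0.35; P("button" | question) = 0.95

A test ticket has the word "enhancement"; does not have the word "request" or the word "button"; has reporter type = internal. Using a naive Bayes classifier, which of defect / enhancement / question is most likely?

enhancement

defect: 0.2 × (1−0.75) × 0.1 × 0.05 × (1−0.25) = 0.0001875
enhancement: 0.35 × (1−0.3) × 0.2 × 0.3 × (1−0.35) = 0.009555
question: 0.45 × (1−0.85) × 0.15 × 0.75 × (1−0.95) = 0.0003796875
Highest score → enhancement.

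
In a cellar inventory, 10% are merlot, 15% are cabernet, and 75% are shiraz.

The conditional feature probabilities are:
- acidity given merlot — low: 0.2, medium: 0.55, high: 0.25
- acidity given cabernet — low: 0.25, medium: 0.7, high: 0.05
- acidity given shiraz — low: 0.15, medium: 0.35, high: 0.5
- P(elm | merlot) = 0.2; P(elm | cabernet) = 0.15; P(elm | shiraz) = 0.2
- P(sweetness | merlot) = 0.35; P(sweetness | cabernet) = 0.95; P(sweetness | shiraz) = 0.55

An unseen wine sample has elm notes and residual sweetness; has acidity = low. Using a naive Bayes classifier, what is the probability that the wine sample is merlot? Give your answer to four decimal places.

merlot: 0.1 × 0.2 × 0.2 × 0.35 = 0.0014
cabernet: 0.15 × 0.25 × 0.15 × 0.95 = 0.00534375
shiraz: 0.75 × 0.15 × 0.2 × 0.55 = 0.012375
P(merlot | x) = 0.0014 / 0.01911875 ≈ 0.0732

0.0732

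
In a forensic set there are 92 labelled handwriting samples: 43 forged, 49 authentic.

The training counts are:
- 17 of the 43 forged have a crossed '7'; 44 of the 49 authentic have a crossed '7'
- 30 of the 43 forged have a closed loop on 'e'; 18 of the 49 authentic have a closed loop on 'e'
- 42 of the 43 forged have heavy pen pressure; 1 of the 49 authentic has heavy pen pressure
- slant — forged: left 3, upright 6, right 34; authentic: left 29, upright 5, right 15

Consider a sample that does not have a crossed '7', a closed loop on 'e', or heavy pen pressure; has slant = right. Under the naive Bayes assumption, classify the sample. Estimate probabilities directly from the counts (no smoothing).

forged: (43/92) × (26/43) × (13/43) × (1/43) × (34/43) ≈ 0.00157109
authentic: (49/92) × (5/49) × (31/49) × (48/49) × (15/49) ≈ 0.0103107
Highest score → authentic.

authentic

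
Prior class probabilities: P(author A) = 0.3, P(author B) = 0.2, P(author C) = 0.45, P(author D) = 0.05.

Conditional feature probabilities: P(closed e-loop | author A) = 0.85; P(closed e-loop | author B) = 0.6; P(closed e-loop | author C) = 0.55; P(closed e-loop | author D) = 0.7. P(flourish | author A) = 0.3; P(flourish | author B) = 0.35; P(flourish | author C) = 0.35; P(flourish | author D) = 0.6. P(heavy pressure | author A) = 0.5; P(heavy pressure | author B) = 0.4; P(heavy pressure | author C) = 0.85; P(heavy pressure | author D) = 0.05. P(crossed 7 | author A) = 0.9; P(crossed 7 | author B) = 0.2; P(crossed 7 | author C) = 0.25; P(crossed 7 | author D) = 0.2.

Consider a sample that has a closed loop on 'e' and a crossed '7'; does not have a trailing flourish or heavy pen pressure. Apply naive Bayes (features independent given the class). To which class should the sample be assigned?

author A: 0.3 × 0.85 × (1−0.3) × (1−0.5) × 0.9 = 0.080325
author B: 0.2 × 0.6 × (1−0.35) × (1−0.4) × 0.2 = 0.00936
author C: 0.45 × 0.55 × (1−0.35) × (1−0.85) × 0.25 = 0.0060328125
author D: 0.05 × 0.7 × (1−0.6) × (1−0.05) × 0.2 = 0.00266
Highest score → author A.

author A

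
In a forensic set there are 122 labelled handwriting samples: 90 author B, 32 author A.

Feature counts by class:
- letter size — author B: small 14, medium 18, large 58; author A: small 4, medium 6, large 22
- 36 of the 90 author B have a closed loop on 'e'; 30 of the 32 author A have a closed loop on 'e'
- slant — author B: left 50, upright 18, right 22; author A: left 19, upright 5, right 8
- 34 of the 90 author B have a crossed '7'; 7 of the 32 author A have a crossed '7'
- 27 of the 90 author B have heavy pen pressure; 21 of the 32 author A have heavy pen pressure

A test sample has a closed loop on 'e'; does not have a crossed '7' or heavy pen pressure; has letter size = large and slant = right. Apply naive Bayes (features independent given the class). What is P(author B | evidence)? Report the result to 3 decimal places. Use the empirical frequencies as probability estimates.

author B: (90/122) × (58/90) × (36/90) × (22/90) × (56/90) × (63/90) ≈ 0.0202466
author A: (32/122) × (22/32) × (30/32) × (8/32) × (25/32) × (11/32) ≈ 0.0113503
P(author B | x) = 0.0202466 / 0.0315969 ≈ 0.641

0.641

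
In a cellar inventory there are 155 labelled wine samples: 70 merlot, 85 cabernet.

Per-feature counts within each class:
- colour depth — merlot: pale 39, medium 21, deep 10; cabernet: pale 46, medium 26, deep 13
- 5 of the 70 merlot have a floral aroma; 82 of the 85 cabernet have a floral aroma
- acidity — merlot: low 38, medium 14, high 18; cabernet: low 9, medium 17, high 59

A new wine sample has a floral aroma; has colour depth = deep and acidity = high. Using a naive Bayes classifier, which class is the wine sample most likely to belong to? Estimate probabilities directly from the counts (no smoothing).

merlot: (70/155) × (10/70) × (5/70) × (18/70) ≈ 0.00118499
cabernet: (85/155) × (13/85) × (82/85) × (59/85) ≈ 0.0561616
Highest score → cabernet.

cabernet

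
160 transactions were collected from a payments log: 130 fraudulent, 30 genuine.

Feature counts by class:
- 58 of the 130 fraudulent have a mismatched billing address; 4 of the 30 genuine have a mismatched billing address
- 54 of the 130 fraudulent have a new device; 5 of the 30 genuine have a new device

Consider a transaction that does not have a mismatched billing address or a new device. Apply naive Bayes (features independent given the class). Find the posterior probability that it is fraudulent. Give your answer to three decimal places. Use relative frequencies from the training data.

fraudulent: (130/160) × (72/130) × (76/130) ≈ 0.263077
genuine: (30/160) × (26/30) × (25/30) ≈ 0.135417
P(fraudulent | x) = 0.263077 / 0.398494 ≈ 0.660

0.660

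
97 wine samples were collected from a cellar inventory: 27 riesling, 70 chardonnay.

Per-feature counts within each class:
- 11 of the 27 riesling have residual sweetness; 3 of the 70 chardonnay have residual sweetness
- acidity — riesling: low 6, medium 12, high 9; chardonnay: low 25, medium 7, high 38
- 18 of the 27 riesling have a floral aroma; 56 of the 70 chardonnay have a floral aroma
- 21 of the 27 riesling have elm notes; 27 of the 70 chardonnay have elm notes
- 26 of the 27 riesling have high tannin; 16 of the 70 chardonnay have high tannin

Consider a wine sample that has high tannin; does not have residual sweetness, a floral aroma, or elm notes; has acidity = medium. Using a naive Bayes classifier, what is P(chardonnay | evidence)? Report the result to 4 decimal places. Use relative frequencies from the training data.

0.2706

riesling: (27/97) × (16/27) × (12/27) × (9/27) × (6/27) × (26/27) ≈ 0.00522928
chardonnay: (70/97) × (67/70) × (7/70) × (14/70) × (43/70) × (16/70) ≈ 0.00193966
P(chardonnay | x) = 0.00193966 / 0.00716894 ≈ 0.2706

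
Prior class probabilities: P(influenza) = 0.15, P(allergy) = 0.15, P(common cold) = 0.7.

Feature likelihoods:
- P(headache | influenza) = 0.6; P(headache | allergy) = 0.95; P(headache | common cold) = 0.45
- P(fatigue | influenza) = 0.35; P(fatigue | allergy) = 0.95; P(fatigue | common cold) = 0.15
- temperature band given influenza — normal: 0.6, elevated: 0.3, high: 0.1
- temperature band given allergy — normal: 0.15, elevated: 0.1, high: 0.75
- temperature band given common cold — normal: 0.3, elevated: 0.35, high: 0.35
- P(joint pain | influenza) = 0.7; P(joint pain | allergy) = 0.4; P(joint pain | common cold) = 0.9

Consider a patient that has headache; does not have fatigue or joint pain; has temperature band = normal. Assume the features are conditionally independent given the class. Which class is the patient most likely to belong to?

influenza

influenza: 0.15 × 0.6 × (1−0.35) × 0.6 × (1−0.7) = 0.01053
allergy: 0.15 × 0.95 × (1−0.95) × 0.15 × (1−0.4) = 0.00064125
common cold: 0.7 × 0.45 × (1−0.15) × 0.3 × (1−0.9) = 0.0080325
Highest score → influenza.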